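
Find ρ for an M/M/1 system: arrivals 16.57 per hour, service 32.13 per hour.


ρ = λ/μ = 16.57/32.13 = 0.5157

Final: 0.5157


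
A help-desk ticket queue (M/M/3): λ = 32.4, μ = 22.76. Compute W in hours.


a = 1.4236; ρ = 0.4745; P₀ = 0.229792
Lq = P₀·a^c·ρ/(c!(1−ρ)²) = 0.18986
Wq = Lq/λ = 0.18986/32.4 = 0.005860 hr
W = Wq + 1/μ = 0.005860 + 0.04394 = 0.04980 hr

Final: 0.04980 hr


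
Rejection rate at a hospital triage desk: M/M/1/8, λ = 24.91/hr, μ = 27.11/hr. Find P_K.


ρ = λ/μ = 24.91/27.11 = 0.9188
P_K = (1−ρ)ρ^K/(1−ρ^(K+1)) = (0.08115·0.508105)/(1 − 0.466872)
= 0.041233/0.533128 = 0.077342

Final: 0.077342


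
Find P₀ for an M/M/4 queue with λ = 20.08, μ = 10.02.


a = λ/μ = 20.08/10.02 = 2.0040; ρ = a/c = 0.5010
Σ_{k=0}^{3} a^k/k! (terms k=0..3) = 1.00000 + 2.00399 + 2.00799 + 1.34133 = 6.35332
Tail: a^4/(4!(1−ρ)) = 16.12813/(24·0.4990) = 1.34670
P₀ = 1/(6.35332 + 1.34670) = 1/7.70002 = 0.129870

Final: 0.129870


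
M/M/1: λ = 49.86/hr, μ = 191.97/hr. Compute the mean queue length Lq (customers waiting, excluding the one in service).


ρ = 49.86/191.97 = 0.2597
Lq = ρ²/(1−ρ) = 0.06746/0.7403 = 0.09113

Final: 0.09113


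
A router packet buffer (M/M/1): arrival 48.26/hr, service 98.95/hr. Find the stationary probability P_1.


ρ = 48.26/98.95 = 0.4877
P_n = (1−ρ)·ρ^n = (1 − 0.4877)·0.4877^1 = 0.5123·0.487721 = 0.249849

Final: 0.249849


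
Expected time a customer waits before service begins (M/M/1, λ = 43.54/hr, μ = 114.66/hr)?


ρ = 43.54/114.66 = 0.3797
Wq = ρ/(μ−λ) = 0.3797/(114.66 − 43.54) = 0.3797/71.12 = 0.005339 hr

Final: 0.005339 hr


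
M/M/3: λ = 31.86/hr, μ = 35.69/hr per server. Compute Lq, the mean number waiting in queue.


a = λ/μ = 0.8927; ρ = a/3 = 0.2976
P₀ = 0.406517
Lq = P₀·a^c·ρ / (c!·(1−ρ)²) = 0.406517·0.71137·0.2976/(6·0.49342)
= 0.02907

Final: 0.02907


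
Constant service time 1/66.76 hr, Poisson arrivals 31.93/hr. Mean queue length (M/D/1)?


ρ = 31.93/66.76 = 0.4783
M/D/1: Lq = ρ²/(2(1−ρ)) = 0.2288/(2·0.5217) = 0.21923

Final: 0.21923


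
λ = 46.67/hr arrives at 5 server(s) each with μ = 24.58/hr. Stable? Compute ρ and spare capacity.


Total capacity cμ = 5·24.58 = 122.90/hr
ρ = λ/(cμ) = 46.67/122.90 = 0.3797
Stable ⇔ ρ < 1: YES
Spare capacity = cμ − λ = 122.90 − 46.67 = 76.23/hr

Final: ρ = 0.3797; stable; margin = 76.23/hr


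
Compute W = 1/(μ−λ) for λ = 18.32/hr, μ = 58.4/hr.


W = 1/(μ−λ) = 1/(58.4 − 18.32) = 1/40.08 = 0.02495 hr

Final: 0.02495 hr


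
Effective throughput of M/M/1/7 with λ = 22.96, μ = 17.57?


ρ = 1.3068; P_K = (1−ρ)ρ^7/(1−ρ^8) = 0.266042
λ_eff = λ(1 − P_K) = 22.96·(1 − 0.266042) = 22.96·0.733958 = 16.8517 /hr

Final: 16.8517 /hr


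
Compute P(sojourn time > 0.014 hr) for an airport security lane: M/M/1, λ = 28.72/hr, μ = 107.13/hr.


W ~ Exponential(μ−λ) for M/M/1.
μ − λ = 107.13 − 28.72 = 78.4100
P(W > t) = e^{−(μ−λ)t} = e^{−1.0977} = 0.333624

Final: 0.333624


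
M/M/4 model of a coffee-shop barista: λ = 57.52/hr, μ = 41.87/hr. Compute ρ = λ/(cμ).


ρ = λ/(cμ) = 57.52/(4·41.87) = 57.52/167.48 = 0.3434

Final: 0.3434


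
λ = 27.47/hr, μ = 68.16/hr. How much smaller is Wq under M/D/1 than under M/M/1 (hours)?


ρ = 27.47/68.16 = 0.4030
Wq(M/M/1) = ρ/(μ−λ) = 0.4030/40.69 = 0.009905 hr
Wq(M/D/1) = ρ/(2(μ−λ)) = 0.004952 hr
Savings = 0.009905 − 0.004952 = 0.004952 hr

Final: 0.004952 hr


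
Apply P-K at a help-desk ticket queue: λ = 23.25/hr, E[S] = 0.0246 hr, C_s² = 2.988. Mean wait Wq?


ρ = λ·E[S] = 23.25·0.0246 = 0.5719
E[S²] = E[S]²(1+C_s²) = 0.0246²·(1+2.988) = 0.002413
Wq = λ·E[S²]/(2(1−ρ)) = 23.25·0.002413/(2·0.4281) = 0.06554 hr

Final: 0.06554 hr


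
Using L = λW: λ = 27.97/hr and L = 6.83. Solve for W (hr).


W = L/λ = 6.83/27.97 = 0.2442 hr

Final: 0.2442 hr


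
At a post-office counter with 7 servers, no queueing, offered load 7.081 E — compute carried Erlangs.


B(7,7.081) = 0.253873 (Erlang-B)
Carried load = a(1 − B) = 7.081·(1 − 0.253873) = 7.081·0.746127 = 5.2833 E

Final: 5.2833 Erlangs


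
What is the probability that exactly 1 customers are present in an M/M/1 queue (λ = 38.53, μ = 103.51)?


ρ = 38.53/103.51 = 0.3722
P_n = (1−ρ)·ρ^n = (1 − 0.3722)·0.3722^1 = 0.6278·0.372235 = 0.233676

Final: 0.233676


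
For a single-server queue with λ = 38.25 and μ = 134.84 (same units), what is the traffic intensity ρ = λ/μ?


ρ = λ/μ = 38.25/134.84 = 0.2837

Final: 0.2837


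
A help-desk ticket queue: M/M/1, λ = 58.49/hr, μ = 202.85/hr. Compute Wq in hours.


ρ = 58.49/202.85 = 0.2883
Wq = ρ/(μ−λ) = 0.2883/(202.85 − 58.49) = 0.2883/144.36 = 0.001997 hr

Final: 0.001997 hr


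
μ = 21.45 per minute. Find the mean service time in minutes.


Mean service time = 1/μ = 1/21.45 minute = 0.04662 minute
In minutes: 0.04662 × 1 = 0.04662 min

Final: 0.04662 min


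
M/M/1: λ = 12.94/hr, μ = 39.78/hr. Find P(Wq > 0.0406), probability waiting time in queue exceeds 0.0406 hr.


ρ = 12.94/39.78 = 0.3253
P(Wq > t) = ρ·e^{−(μ−λ)t} = 0.3253·e^{−1.0897}
= 0.3253·0.336316 = 0.109400

Final: 0.109400


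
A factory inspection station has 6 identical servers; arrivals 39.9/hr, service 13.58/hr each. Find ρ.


ρ = λ/(cμ) = 39.9/(6·13.58) = 39.9/81.48 = 0.4897

Final: 0.4897


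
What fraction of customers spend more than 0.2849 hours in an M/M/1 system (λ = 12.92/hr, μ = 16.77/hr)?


W ~ Exponential(μ−λ) for M/M/1.
μ − λ = 16.77 − 12.92 = 3.8500
P(W > t) = e^{−(μ−λ)t} = e^{−1.0969} = 0.333916

Final: 0.333916


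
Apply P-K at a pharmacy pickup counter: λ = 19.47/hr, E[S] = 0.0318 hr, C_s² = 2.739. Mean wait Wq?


ρ = λ·E[S] = 19.47·0.0318 = 0.6191
E[S²] = E[S]²(1+C_s²) = 0.0318²·(1+2.739) = 0.003781
Wq = λ·E[S²]/(2(1−ρ)) = 19.47·0.003781/(2·0.3809) = 0.09665 hr

Final: 0.09665 hr


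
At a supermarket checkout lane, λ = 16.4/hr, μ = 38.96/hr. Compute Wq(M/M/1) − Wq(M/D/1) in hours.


ρ = 16.4/38.96 = 0.4209
Wq(M/M/1) = ρ/(μ−λ) = 0.4209/22.56 = 0.01866 hr
Wq(M/D/1) = ρ/(2(μ−λ)) = 0.009329 hr
Savings = 0.01866 − 0.009329 = 0.009329 hr

Final: 0.009329 hr


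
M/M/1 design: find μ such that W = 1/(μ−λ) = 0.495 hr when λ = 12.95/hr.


W = 1/(μ−λ) ⇒ μ − λ = 1/W = 1/0.495 = 2.0202
μ = λ + 1/W = 12.95 + 2.0202 = 14.9702 per hr

Final: 14.9702 /hr


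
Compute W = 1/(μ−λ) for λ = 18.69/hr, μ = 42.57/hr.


W = 1/(μ−λ) = 1/(42.57 − 18.69) = 1/23.88 = 0.04188 hr

Final: 0.04188 hr


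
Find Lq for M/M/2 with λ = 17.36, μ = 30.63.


a = λ/μ = 0.5668; ρ = a/2 = 0.2834
P₀ = 0.558382
Lq = P₀·a^c·ρ / (c!·(1−ρ)²) = 0.558382·0.32122·0.2834/(2·0.51354)
= 0.04949

Final: 0.04949


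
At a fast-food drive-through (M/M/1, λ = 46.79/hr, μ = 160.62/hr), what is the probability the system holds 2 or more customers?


ρ = 46.79/160.62 = 0.2913
P(N ≥ n) = ρ^n = 0.2913^2 = 0.084861

Final: 0.084861


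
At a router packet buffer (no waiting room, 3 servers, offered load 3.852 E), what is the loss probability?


B(c,a) = (a^c/c!) / Σ_{k=0}^{c} a^k/k!
a^3/3! = 9.525934
Σ terms (k=0..3): 1.00000 + 3.85200 + 7.41895 + 9.52593 = 21.796886
B = 9.525934/21.796886 = 0.437032

Final: 0.437032


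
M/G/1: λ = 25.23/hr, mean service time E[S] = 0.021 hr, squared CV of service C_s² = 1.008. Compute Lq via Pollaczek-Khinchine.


ρ = λ·E[S] = 25.23·0.021 = 0.5298
Lq = ρ²(1+C_s²)/(2(1−ρ)) = 0.2807·(1+1.008)/(2·0.4702)
= 0.2807·2.0080/0.9403 = 0.59945

Final: 0.59945


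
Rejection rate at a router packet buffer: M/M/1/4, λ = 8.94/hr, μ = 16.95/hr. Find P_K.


ρ = λ/μ = 8.94/16.95 = 0.5274
P_K = (1−ρ)ρ^K/(1−ρ^(K+1)) = (0.4726·0.077388)/(1 − 0.040817)
= 0.036571/0.959183 = 0.038127

Final: 0.038127


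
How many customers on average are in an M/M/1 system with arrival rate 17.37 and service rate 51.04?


ρ = λ/μ = 17.37/51.04 = 0.3403
L = ρ/(1−ρ) = 0.3403/(1 − 0.3403) = 0.3403/0.6597 = 0.5159

Final: 0.5159


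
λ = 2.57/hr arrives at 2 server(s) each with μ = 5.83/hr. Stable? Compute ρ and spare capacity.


Total capacity cμ = 2·5.83 = 11.66/hr
ρ = λ/(cμ) = 2.57/11.66 = 0.2204
Stable ⇔ ρ < 1: YES
Spare capacity = cμ − λ = 11.66 − 2.57 = 9.09/hr

Final: ρ = 0.2204; stable; margin = 9.09/hr


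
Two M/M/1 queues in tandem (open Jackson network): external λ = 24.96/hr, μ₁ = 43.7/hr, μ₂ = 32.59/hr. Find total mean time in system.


Each node sees arrival rate λ = 24.96/hr (tandem ⇒ throughput preserved).
W₁ = 1/(μ₁−λ) = 1/(43.7−24.96) = 0.05336 hr
W₂ = 1/(μ₂−λ) = 1/(32.59−24.96) = 0.13106 hr
W_total = W₁ + W₂ = 0.05336 + 0.13106 = 0.18442 hr

Final: 0.18442 hr


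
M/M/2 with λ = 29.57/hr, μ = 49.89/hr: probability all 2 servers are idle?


a = λ/μ = 29.57/49.89 = 0.5927; ρ = a/c = 0.2964
Σ_{k=0}^{1} a^k/k! (terms k=0..1) = 1.00000 + 0.59270 = 1.59270
Tail: a^2/(2!(1−ρ)) = 0.35130/(2·0.7036) = 0.24963
P₀ = 1/(1.59270 + 0.24963) = 1/1.84233 = 0.542791

Final: 0.542791


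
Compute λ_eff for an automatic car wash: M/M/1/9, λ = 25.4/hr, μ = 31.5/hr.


ρ = 0.8063; P_K = (1−ρ)ρ^9/(1−ρ^10) = 0.031577
λ_eff = λ(1 − P_K) = 25.4·(1 − 0.031577) = 25.4·0.968423 = 24.5979 /hr

Final: 24.5979 /hr


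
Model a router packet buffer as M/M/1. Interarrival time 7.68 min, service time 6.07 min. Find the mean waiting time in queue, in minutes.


λ = 60/7.68 = 7.8125 /hr
μ = 60/6.07 = 9.8847 /hr
ρ = λ/μ = 7.8125/9.8847 = 0.7904
Wq = ρ/(μ−λ) = 0.7904/(9.8847−7.8125) = 0.38142 hr
In minutes: 0.38142·60 = 22.885 min

Final: 22.885 min


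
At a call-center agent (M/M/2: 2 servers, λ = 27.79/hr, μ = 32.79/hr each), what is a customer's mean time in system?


a = 0.8475; ρ = 0.4238; P₀ = 0.404734
Lq = P₀·a^c·ρ/(c!(1−ρ)²) = 0.18550
Wq = Lq/λ = 0.18550/27.79 = 0.006675 hr
W = Wq + 1/μ = 0.006675 + 0.03050 = 0.03717 hr

Final: 0.03717 hr


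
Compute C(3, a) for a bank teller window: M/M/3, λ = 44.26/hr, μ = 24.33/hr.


a = λ/μ = 1.8192; ρ = a/3 = 0.6064
P₀ = 0.142391 (from M/M/c formula)
C(c,a) = [a^c/(c!(1−ρ))]·P₀ = [6.02016/(6·0.3936)]·0.142391
= 2.54909·0.142391 = 0.362968

Final: 0.362968


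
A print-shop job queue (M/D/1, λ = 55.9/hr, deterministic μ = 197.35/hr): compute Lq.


ρ = 55.9/197.35 = 0.2833
M/D/1: Lq = ρ²/(2(1−ρ)) = 0.08023/(2·0.7167) = 0.05597

Final: 0.05597


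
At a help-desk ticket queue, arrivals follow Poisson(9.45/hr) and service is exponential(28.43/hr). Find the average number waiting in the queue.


ρ = 9.45/28.43 = 0.3324
Lq = ρ²/(1−ρ) = 0.1105/0.6676 = 0.1655

Final: 0.1655


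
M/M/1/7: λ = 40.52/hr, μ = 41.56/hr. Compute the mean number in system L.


ρ = 40.52/41.56 = 0.9750
L = ρ[1 − (K+1)ρ^K + Kρ^(K+1)] / [(1−ρ)(1−ρ^(K+1))]
Numerator: 0.9750·(1 − 8·0.837447 + 7·0.816491) = 0.015462
Denominator: (0.02502)·(0.183509) = 0.004592
L = 0.015462/0.004592 = 3.3670

Final: 3.3670


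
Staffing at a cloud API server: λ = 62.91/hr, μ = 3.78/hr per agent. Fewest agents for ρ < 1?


Stability requires cμ > λ ⇔ c > λ/μ.
λ/μ = 62.91/3.78 = 16.6429
Minimum integer c = ⌊16.6429⌋ + 1 = 17
Check: 17·3.78 = 64.26 > 62.91, while 16·3.78 = 60.48 ≤ 62.91

Final: 17 servers


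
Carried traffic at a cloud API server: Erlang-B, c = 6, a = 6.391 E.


B(6,6.391) = 0.291810 (Erlang-B)
Carried load = a(1 − B) = 6.391·(1 − 0.291810) = 6.391·0.708190 = 4.5260 E

Final: 4.5260 Erlangs


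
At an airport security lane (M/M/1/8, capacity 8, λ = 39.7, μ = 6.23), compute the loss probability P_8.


ρ = λ/μ = 39.7/6.23 = 6.3724
P_K = (1−ρ)ρ^K/(1−ρ^(K+1)) = (-5.3724·2719065.570932)/(1 − 17326950.748957)
= -14607885.178025/-17326949.748957 = 0.843073

Final: 0.843073


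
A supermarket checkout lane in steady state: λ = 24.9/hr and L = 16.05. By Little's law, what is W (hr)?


W = L/λ = 16.05/24.9 = 0.6446 hr

Final: 0.6446 hr


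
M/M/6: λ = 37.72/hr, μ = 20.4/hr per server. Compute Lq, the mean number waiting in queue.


a = λ/μ = 1.8490; ρ = a/6 = 0.3082
P₀ = 0.157247
Lq = P₀·a^c·ρ / (c!·(1−ρ)²) = 0.157247·39.96217·0.3082/(720·0.47863)
= 0.005619

Final: 0.005619


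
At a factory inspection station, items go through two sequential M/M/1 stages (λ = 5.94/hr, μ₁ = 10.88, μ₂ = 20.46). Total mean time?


Each node sees arrival rate λ = 5.94/hr (tandem ⇒ throughput preserved).
W₁ = 1/(μ₁−λ) = 1/(10.88−5.94) = 0.20243 hr
W₂ = 1/(μ₂−λ) = 1/(20.46−5.94) = 0.06887 hr
W_total = W₁ + W₂ = 0.20243 + 0.06887 = 0.27130 hr

Final: 0.27130 hr


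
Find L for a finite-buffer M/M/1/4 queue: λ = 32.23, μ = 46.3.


ρ = 32.23/46.3 = 0.6961
L = ρ[1 − (K+1)ρ^K + Kρ^(K+1)] / [(1−ρ)(1−ρ^(K+1))]
Numerator: 0.6961·(1 − 5·0.234810 + 4·0.163454) = 0.333971
Denominator: (0.3039)·(0.836546) = 0.254216
L = 0.333971/0.254216 = 1.3137

Final: 1.3137


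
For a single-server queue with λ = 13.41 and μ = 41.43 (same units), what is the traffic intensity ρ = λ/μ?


ρ = λ/μ = 13.41/41.43 = 0.3237

Final: 0.3237


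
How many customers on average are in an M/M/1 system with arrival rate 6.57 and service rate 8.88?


ρ = λ/μ = 6.57/8.88 = 0.7399
L = ρ/(1−ρ) = 0.7399/(1 − 0.7399) = 0.7399/0.2601 = 2.8442

Final: 2.8442


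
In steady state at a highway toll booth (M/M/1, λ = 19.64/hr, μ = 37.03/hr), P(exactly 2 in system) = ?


ρ = 19.64/37.03 = 0.5304
P_n = (1−ρ)·ρ^n = (1 − 0.5304)·0.5304^2 = 0.4696·0.281304 = 0.132106

Final: 0.132106


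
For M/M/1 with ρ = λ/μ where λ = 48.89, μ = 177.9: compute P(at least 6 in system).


ρ = 48.89/177.9 = 0.2748
P(N ≥ n) = ρ^n = 0.2748^6 = 0.0004308

Final: 0.0004308


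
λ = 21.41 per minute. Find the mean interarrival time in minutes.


Mean interarrival time = 1/λ = 1/21.41 minute = 0.04671 minute
In minutes: 0.04671 × 1 = 0.04671 min

Final: 0.04671 min


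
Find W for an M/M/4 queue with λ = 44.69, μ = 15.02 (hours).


a = 2.9754; ρ = 0.7438; P₀ = 0.039155
Lq = P₀·a^c·ρ/(c!(1−ρ)²) = 1.44942
Wq = Lq/λ = 1.44942/44.69 = 0.03243 hr
W = Wq + 1/μ = 0.03243 + 0.06658 = 0.09901 hr

Final: 0.09901 hr


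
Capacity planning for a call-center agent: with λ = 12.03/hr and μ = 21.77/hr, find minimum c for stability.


Stability requires cμ > λ ⇔ c > λ/μ.
λ/μ = 12.03/21.77 = 0.5526
Minimum integer c = ⌊0.5526⌋ + 1 = 1
Check: 1·21.77 = 21.77 > 12.03, while 0·21.77 = 0.00 ≤ 12.03

Final: 1 servers


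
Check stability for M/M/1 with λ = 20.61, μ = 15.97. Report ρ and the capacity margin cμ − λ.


Total capacity cμ = 1·15.97 = 15.97/hr
ρ = λ/(cμ) = 20.61/15.97 = 1.2905
Stable ⇔ ρ < 1: NO
Spare capacity = cμ − λ = 15.97 − 20.61 = -4.64/hr

Final: ρ = 1.2905; unstable; margin = -4.64/hr


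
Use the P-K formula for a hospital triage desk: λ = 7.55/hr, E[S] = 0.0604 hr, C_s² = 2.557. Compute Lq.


ρ = λ·E[S] = 7.55·0.0604 = 0.4560
Lq = ρ²(1+C_s²)/(2(1−ρ)) = 0.2080·(1+2.557)/(2·0.5440)
= 0.2080·3.5570/1.0880 = 0.67989

Final: 0.67989


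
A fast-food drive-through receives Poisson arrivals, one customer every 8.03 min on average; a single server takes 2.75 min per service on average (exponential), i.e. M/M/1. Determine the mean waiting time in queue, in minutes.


λ = 60/8.03 = 7.4720 /hr
μ = 60/2.75 = 21.8182 /hr
ρ = λ/μ = 7.4720/21.8182 = 0.3425
Wq = ρ/(μ−λ) = 0.3425/(21.8182−7.4720) = 0.02387 hr
In minutes: 0.02387·60 = 1.432 min

Final: 1.432 min


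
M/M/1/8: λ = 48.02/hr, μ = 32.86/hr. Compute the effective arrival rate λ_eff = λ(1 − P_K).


ρ = 1.4614; P_K = (1−ρ)ρ^8/(1−ρ^9) = 0.326442
λ_eff = λ(1 − P_K) = 48.02·(1 − 0.326442) = 48.02·0.673558 = 32.3443 /hr

Final: 32.3443 /hr


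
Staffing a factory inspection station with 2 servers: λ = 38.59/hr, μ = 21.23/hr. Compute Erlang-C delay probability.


a = λ/μ = 1.8177; ρ = a/2 = 0.9089
P₀ = 0.047748 (from M/M/c formula)
C(c,a) = [a^c/(c!(1−ρ))]·P₀ = [3.30407/(2·0.09114)]·0.047748
= 18.12544·0.047748 = 0.865459

Final: 0.865459


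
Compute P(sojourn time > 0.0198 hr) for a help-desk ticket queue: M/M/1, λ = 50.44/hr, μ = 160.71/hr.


W ~ Exponential(μ−λ) for M/M/1.
μ − λ = 160.71 − 50.44 = 110.2700
P(W > t) = e^{−(μ−λ)t} = e^{−2.1833} = 0.112664

Final: 0.112664


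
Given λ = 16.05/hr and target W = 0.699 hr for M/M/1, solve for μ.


W = 1/(μ−λ) ⇒ μ − λ = 1/W = 1/0.699 = 1.4306
μ = λ + 1/W = 16.05 + 1.4306 = 17.4806 per hr

Final: 17.4806 /hr


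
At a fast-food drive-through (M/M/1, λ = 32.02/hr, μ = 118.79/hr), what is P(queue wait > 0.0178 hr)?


ρ = 32.02/118.79 = 0.2696
P(Wq > t) = ρ·e^{−(μ−λ)t} = 0.2696·e^{−1.5445}
= 0.2696·0.213417 = 0.057527

Final: 0.057527


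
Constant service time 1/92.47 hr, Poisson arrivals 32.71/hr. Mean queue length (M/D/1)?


ρ = 32.71/92.47 = 0.3537
M/D/1: Lq = ρ²/(2(1−ρ)) = 0.1251/(2·0.6463) = 0.09681

Final: 0.09681


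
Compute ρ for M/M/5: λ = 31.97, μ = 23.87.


ρ = λ/(cμ) = 31.97/(5·23.87) = 31.97/119.35 = 0.2679

Final: 0.2679


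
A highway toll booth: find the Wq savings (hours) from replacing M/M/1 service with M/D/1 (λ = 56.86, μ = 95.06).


ρ = 56.86/95.06 = 0.5981
Wq(M/M/1) = ρ/(μ−λ) = 0.5981/38.20 = 0.01566 hr
Wq(M/D/1) = ρ/(2(μ−λ)) = 0.007829 hr
Savings = 0.01566 − 0.007829 = 0.007829 hr

Final: 0.007829 hr


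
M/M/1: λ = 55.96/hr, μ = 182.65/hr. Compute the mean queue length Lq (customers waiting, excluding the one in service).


ρ = 55.96/182.65 = 0.3064
Lq = ρ²/(1−ρ) = 0.09387/0.6936 = 0.1353

Final: 0.1353


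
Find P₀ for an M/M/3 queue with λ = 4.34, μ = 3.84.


a = λ/μ = 4.34/3.84 = 1.1302; ρ = a/c = 0.3767
Σ_{k=0}^{2} a^k/k! (terms k=0..2) = 1.00000 + 1.13021 + 0.63869 = 2.76889
Tail: a^3/(3!(1−ρ)) = 1.44370/(6·0.6233) = 0.38606
P₀ = 1/(2.76889 + 0.38606) = 1/3.15495 = 0.316962

Final: 0.316962


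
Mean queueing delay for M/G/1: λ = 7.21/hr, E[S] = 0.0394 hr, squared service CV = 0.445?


ρ = λ·E[S] = 7.21·0.0394 = 0.2841
E[S²] = E[S]²(1+C_s²) = 0.0394²·(1+0.445) = 0.002243
Wq = λ·E[S²]/(2(1−ρ)) = 7.21·0.002243/(2·0.7159) = 0.01130 hr

Final: 0.01130 hr


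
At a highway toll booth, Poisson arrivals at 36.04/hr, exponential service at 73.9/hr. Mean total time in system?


W = 1/(μ−λ) = 1/(73.9 − 36.04) = 1/37.86 = 0.02641 hr

Final: 0.02641 hr


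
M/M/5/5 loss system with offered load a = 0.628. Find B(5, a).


B(c,a) = (a^c/c!) / Σ_{k=0}^{c} a^k/k!
a^5/5! = 0.0008140
Σ terms (k=0..5): 1.00000 + 0.62800 + 0.19719 + 0.04128 + 0.006481 + 0.0008140 = 1.873766
B = 0.0008140/1.873766 = 0.0004344

Final: 0.0004344


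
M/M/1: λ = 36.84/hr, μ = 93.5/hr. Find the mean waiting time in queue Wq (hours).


ρ = 36.84/93.5 = 0.3940
Wq = ρ/(μ−λ) = 0.3940/(93.5 − 36.84) = 0.3940/56.66 = 0.006954 hr

Final: 0.006954 hr


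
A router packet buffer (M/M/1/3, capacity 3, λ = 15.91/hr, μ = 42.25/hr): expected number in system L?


ρ = 15.91/42.25 = 0.3766
L = ρ[1 − (K+1)ρ^K + Kρ^(K+1)] / [(1−ρ)(1−ρ^(K+1))]
Numerator: 0.3766·(1 − 4·0.053399 + 3·0.020108) = 0.318851
Denominator: (0.6234)·(0.979892) = 0.610896
L = 0.318851/0.610896 = 0.5219

Final: 0.5219


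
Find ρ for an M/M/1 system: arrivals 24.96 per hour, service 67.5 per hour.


ρ = λ/μ = 24.96/67.5 = 0.3698

Final: 0.3698


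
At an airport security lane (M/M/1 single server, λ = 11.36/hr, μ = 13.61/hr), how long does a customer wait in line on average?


ρ = 11.36/13.61 = 0.8347
Wq = ρ/(μ−λ) = 0.8347/(13.61 − 11.36) = 0.8347/2.25 = 0.3710 hr

Final: 0.3710 hr


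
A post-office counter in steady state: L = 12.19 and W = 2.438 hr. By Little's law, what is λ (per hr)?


λ = L/W = 12.19/2.438 = 5.0000 /hr

Final: 5.0000 /hr


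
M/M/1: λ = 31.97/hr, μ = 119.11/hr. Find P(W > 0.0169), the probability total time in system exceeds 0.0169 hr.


W ~ Exponential(μ−λ) for M/M/1.
μ − λ = 119.11 − 31.97 = 87.1400
P(W > t) = e^{−(μ−λ)t} = e^{−1.4727} = 0.229313

Final: 0.229313


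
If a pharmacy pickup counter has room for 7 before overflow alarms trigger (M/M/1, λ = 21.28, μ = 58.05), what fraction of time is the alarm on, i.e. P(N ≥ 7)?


ρ = 21.28/58.05 = 0.3666
P(N ≥ n) = ρ^n = 0.3666^7 = 0.0008896

Final: 0.0008896


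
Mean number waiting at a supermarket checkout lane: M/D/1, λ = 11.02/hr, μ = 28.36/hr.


ρ = 11.02/28.36 = 0.3886
M/D/1: Lq = ρ²/(2(1−ρ)) = 0.1510/(2·0.6114) = 0.12347

Final: 0.12347


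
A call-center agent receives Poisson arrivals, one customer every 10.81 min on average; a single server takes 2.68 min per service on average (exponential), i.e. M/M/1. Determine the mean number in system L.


λ = 60/10.81 = 5.5504 /hr
μ = 60/2.68 = 22.3881 /hr
ρ = λ/μ = 5.5504/22.3881 = 0.2479
L = ρ/(1−ρ) = 0.2479/0.7521 = 0.3296

Final: 0.3296


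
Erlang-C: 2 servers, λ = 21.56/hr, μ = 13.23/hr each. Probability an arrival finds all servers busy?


a = λ/μ = 1.6296; ρ = a/2 = 0.8148
P₀ = 0.102041 (from M/M/c formula)
C(c,a) = [a^c/(c!(1−ρ))]·P₀ = [2.65569/(2·0.1852)]·0.102041
= 7.17037·0.102041 = 0.731670

Final: 0.731670


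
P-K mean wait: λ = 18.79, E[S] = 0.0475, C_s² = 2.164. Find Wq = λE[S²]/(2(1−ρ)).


ρ = λ·E[S] = 18.79·0.0475 = 0.8925
E[S²] = E[S]²(1+C_s²) = 0.0475²·(1+2.164) = 0.007139
Wq = λ·E[S²]/(2(1−ρ)) = 18.79·0.007139/(2·0.1075) = 0.62404 hr

Final: 0.62404 hr


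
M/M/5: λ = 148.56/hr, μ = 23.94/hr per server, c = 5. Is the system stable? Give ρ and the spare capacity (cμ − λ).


Total capacity cμ = 5·23.94 = 119.70/hr
ρ = λ/(cμ) = 148.56/119.70 = 1.2411
Stable ⇔ ρ < 1: NO
Spare capacity = cμ − λ = 119.70 − 148.56 = -28.86/hr

Final: ρ = 1.2411; unstable; margin = -28.86/hr


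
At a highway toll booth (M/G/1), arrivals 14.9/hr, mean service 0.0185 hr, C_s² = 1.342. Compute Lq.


ρ = λ·E[S] = 14.9·0.0185 = 0.2757
Lq = ρ²(1+C_s²)/(2(1−ρ)) = 0.07598·(1+1.342)/(2·0.7244)
= 0.07598·2.3420/1.4487 = 0.12284

Final: 0.12284


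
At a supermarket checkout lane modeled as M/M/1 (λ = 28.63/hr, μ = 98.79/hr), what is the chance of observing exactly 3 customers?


ρ = 28.63/98.79 = 0.2898
P_n = (1−ρ)·ρ^n = (1 − 0.2898)·0.2898^3 = 0.7102·0.024340 = 0.017286

Final: 0.017286


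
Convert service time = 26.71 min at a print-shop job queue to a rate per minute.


μ = 1/(service time) in consistent units.
1 minute = 1 min, so μ = 1/26.71 = 0.03744 per minute

Final: 0.03744 /min


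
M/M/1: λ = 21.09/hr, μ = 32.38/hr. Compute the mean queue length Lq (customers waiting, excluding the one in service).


ρ = 21.09/32.38 = 0.6513
Lq = ρ²/(1−ρ) = 0.4242/0.3487 = 1.2167

Final: 1.2167


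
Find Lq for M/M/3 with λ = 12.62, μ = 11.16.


a = λ/μ = 1.1308; ρ = a/3 = 0.3769
P₀ = 0.316754
Lq = P₀·a^c·ρ / (c!·(1−ρ)²) = 0.316754·1.44606·0.3769/(6·0.38820)
= 0.07413

Final: 0.07413


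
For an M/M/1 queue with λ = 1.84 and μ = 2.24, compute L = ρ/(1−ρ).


ρ = λ/μ = 1.84/2.24 = 0.8214
L = ρ/(1−ρ) = 0.8214/(1 − 0.8214) = 0.8214/0.1786 = 4.6000

Final: 4.6000


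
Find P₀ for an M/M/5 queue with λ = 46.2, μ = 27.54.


a = λ/μ = 46.2/27.54 = 1.6776; ρ = a/c = 0.3355
Σ_{k=0}^{4} a^k/k! (terms k=0..4) = 1.00000 + 1.67756 + 1.40710 + 0.78683 + 0.32999 = 5.20149
Tail: a^5/(5!(1−ρ)) = 13.28588/(120·0.6645) = 0.16662
P₀ = 1/(5.20149 + 0.16662) = 1/5.36811 = 0.186285

Final: 0.186285


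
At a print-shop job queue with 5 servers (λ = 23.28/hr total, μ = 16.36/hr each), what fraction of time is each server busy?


ρ = λ/(cμ) = 23.28/(5·16.36) = 23.28/81.80 = 0.2846

Final: 0.2846


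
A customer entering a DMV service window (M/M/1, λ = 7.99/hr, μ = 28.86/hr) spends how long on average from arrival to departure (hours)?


W = 1/(μ−λ) = 1/(28.86 − 7.99) = 1/20.87 = 0.04792 hr

Final: 0.04792 hr


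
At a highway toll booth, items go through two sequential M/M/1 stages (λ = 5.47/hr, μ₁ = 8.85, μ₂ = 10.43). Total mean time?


Each node sees arrival rate λ = 5.47/hr (tandem ⇒ throughput preserved).
W₁ = 1/(μ₁−λ) = 1/(8.85−5.47) = 0.29586 hr
W₂ = 1/(μ₂−λ) = 1/(10.43−5.47) = 0.20161 hr
W_total = W₁ + W₂ = 0.29586 + 0.20161 = 0.49747 hr

Final: 0.49747 hr


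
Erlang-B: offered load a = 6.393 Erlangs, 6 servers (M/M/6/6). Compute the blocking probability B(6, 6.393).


B(c,a) = (a^c/c!) / Σ_{k=0}^{c} a^k/k!
a^6/6! = 94.819078
Σ terms (k=0..6): 1.00000 + 6.39300 + 20.43522 + 43.54746 + 69.59973 + 88.99022 + 94.81908 = 324.784719
B = 94.819078/324.784719 = 0.291944

Final: 0.291944


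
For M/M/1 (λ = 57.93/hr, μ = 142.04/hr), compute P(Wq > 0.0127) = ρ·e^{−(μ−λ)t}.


ρ = 57.93/142.04 = 0.4078
P(Wq > t) = ρ·e^{−(μ−λ)t} = 0.4078·e^{−1.0682}
= 0.4078·0.343628 = 0.140146

Final: 0.140146


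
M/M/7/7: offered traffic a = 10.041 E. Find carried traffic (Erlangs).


B(7,10.041) = 0.410865 (Erlang-B)
Carried load = a(1 − B) = 10.041·(1 − 0.410865) = 10.041·0.589135 = 5.9155 E

Final: 5.9155 Erlangs


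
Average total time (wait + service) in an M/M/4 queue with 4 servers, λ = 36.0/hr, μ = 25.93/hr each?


a = 1.3884; ρ = 0.3471; P₀ = 0.247817
Lq = P₀·a^c·ρ/(c!(1−ρ)²) = 0.03124
Wq = Lq/λ = 0.03124/36.0 = 0.0008677 hr
W = Wq + 1/μ = 0.0008677 + 0.03857 = 0.03943 hr

Final: 0.03943 hr


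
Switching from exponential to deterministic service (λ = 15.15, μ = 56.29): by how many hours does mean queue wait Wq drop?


ρ = 15.15/56.29 = 0.2691
Wq(M/M/1) = ρ/(μ−λ) = 0.2691/41.14 = 0.006542 hr
Wq(M/D/1) = ρ/(2(μ−λ)) = 0.003271 hr
Savings = 0.006542 − 0.003271 = 0.003271 hr

Final: 0.003271 hr


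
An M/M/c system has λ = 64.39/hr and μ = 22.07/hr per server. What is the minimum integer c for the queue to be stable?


Stability requires cμ > λ ⇔ c > λ/μ.
λ/μ = 64.39/22.07 = 2.9175
Minimum integer c = ⌊2.9175⌋ + 1 = 3
Check: 3·22.07 = 66.21 > 64.39, while 2·22.07 = 44.14 ≤ 64.39

Final: 3 servers


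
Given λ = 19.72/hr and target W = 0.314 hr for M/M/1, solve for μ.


W = 1/(μ−λ) ⇒ μ − λ = 1/W = 1/0.314 = 3.1847
μ = λ + 1/W = 19.72 + 3.1847 = 22.9047 per hr

Final: 22.9047 /hr


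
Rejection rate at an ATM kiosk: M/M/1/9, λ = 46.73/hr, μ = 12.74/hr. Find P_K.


ρ = λ/μ = 46.73/12.74 = 3.6680
P_K = (1−ρ)ρ^K/(1−ρ^(K+1)) = (-2.6680·120181.377418)/(1 − 440822.273685)
= -320640.896267/-440821.273685 = 0.727372

Final: 0.727372


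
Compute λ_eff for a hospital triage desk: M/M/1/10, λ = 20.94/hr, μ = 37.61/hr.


ρ = 0.5568; P_K = (1−ρ)ρ^10/(1−ρ^11) = 0.001271
λ_eff = λ(1 − P_K) = 20.94·(1 − 0.001271) = 20.94·0.998729 = 20.9134 /hr

Final: 20.9134 /hr


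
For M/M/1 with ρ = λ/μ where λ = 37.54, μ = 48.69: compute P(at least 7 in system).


ρ = 37.54/48.69 = 0.7710
P(N ≥ n) = ρ^n = 0.7710^7 = 0.161950

Final: 0.161950


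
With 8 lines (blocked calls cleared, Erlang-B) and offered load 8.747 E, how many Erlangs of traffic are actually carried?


B(8,8.747) = 0.275990 (Erlang-B)
Carried load = a(1 − B) = 8.747·(1 − 0.275990) = 8.747·0.724010 = 6.3329 E

Final: 6.3329 Erlangs


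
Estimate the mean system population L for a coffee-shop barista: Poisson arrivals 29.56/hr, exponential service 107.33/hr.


ρ = λ/μ = 29.56/107.33 = 0.2754
L = ρ/(1−ρ) = 0.2754/(1 − 0.2754) = 0.2754/0.7246 = 0.3801

Final: 0.3801


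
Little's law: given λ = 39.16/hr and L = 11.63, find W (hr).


W = L/λ = 11.63/39.16 = 0.2970 hr

Final: 0.2970 hr


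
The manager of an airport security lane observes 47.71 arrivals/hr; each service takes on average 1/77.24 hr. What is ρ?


ρ = λ/μ = 47.71/77.24 = 0.6177

Final: 0.6177


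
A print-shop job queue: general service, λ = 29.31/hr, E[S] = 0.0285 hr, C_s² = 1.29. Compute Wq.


ρ = λ·E[S] = 29.31·0.0285 = 0.8353
E[S²] = E[S]²(1+C_s²) = 0.0285²·(1+1.29) = 0.001860
Wq = λ·E[S²]/(2(1−ρ)) = 29.31·0.001860/(2·0.1647) = 0.16554 hr

Final: 0.16554 hr


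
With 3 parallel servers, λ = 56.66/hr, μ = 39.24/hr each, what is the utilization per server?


ρ = λ/(cμ) = 56.66/(3·39.24) = 56.66/117.72 = 0.4813

Final: 0.4813


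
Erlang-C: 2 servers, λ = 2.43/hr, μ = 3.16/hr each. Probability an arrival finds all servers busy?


a = λ/μ = 0.7690; ρ = a/2 = 0.3845
P₀ = 0.444571 (from M/M/c formula)
C(c,a) = [a^c/(c!(1−ρ))]·P₀ = [0.59134/(2·0.6155)]·0.444571
= 0.48037·0.444571 = 0.213559

Final: 0.213559


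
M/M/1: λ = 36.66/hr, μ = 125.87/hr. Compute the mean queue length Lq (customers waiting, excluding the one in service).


ρ = 36.66/125.87 = 0.2913
Lq = ρ²/(1−ρ) = 0.08483/0.7087 = 0.1197

Final: 0.1197


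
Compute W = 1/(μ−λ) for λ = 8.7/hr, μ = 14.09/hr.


W = 1/(μ−λ) = 1/(14.09 − 8.7) = 1/5.39 = 0.1855 hr

Final: 0.1855 hr


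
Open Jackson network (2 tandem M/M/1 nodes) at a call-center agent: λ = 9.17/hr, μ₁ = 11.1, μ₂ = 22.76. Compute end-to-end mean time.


Each node sees arrival rate λ = 9.17/hr (tandem ⇒ throughput preserved).
W₁ = 1/(μ₁−λ) = 1/(11.1−9.17) = 0.51813 hr
W₂ = 1/(μ₂−λ) = 1/(22.76−9.17) = 0.07358 hr
W_total = W₁ + W₂ = 0.51813 + 0.07358 = 0.59172 hr

Final: 0.59172 hr


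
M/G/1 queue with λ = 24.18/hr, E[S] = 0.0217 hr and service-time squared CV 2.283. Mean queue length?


ρ = λ·E[S] = 24.18·0.0217 = 0.5247
Lq = ρ²(1+C_s²)/(2(1−ρ)) = 0.2753·(1+2.283)/(2·0.4753)
= 0.2753·3.2830/0.9506 = 0.95085

Final: 0.95085


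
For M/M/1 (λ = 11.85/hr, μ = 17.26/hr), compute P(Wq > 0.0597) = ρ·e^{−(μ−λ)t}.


ρ = 11.85/17.26 = 0.6866
P(Wq > t) = ρ·e^{−(μ−λ)t} = 0.6866·e^{−0.3230}
= 0.6866·0.723991 = 0.497062

Final: 0.497062


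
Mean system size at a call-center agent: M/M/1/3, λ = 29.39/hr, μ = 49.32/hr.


ρ = 29.39/49.32 = 0.5959
L = ρ[1 − (K+1)ρ^K + Kρ^(K+1)] / [(1−ρ)(1−ρ^(K+1))]
Numerator: 0.5959·(1 − 4·0.211607 + 3·0.126097) = 0.316941
Denominator: (0.4041)·(0.873903) = 0.353140
L = 0.316941/0.353140 = 0.8975

Final: 0.8975


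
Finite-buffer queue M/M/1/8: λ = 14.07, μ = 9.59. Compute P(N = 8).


ρ = λ/μ = 14.07/9.59 = 1.4672
P_K = (1−ρ)ρ^K/(1−ρ^(K+1)) = (-0.4672·21.468610)/(1 − 31.497741)
= -10.029132/-30.497741 = 0.328848

Final: 0.328848


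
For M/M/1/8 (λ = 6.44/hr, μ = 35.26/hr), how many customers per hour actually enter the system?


ρ = 0.1826; P_K = (1−ρ)ρ^8/(1−ρ^9) = 0.000001012
λ_eff = λ(1 − P_K) = 6.44·(1 − 0.000001012) = 6.44·0.999999 = 6.4400 /hr

Final: 6.4400 /hr


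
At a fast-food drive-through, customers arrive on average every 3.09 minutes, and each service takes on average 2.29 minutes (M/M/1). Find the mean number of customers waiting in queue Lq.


λ = 60/3.09 = 19.4175 /hr
μ = 60/2.29 = 26.2009 /hr
ρ = λ/μ = 19.4175/26.2009 = 0.7411
Lq = ρ²/(1−ρ) = 0.5492/0.2589 = 2.1214

Final: 2.1214


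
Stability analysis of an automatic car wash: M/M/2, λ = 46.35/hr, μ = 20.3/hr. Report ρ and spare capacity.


Total capacity cμ = 2·20.3 = 40.60/hr
ρ = λ/(cμ) = 46.35/40.60 = 1.1416
Stable ⇔ ρ < 1: NO
Spare capacity = cμ − λ = 40.60 − 46.35 = -5.75/hr

Final: ρ = 1.1416; unstable; margin = -5.75/hr


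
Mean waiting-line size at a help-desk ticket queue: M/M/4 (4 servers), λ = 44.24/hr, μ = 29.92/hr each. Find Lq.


a = λ/μ = 1.4786; ρ = a/4 = 0.3697
P₀ = 0.225913
Lq = P₀·a^c·ρ / (c!·(1−ρ)²) = 0.225913·4.77985·0.3697/(24·0.39734)
= 0.04186

Final: 0.04186


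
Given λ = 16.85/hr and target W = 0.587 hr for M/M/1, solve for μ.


W = 1/(μ−λ) ⇒ μ − λ = 1/W = 1/0.587 = 1.7036
μ = λ + 1/W = 16.85 + 1.7036 = 18.5536 per hr

Final: 18.5536 /hr


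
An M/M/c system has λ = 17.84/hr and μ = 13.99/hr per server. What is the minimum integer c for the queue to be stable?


Stability requires cμ > λ ⇔ c > λ/μ.
λ/μ = 17.84/13.99 = 1.2752
Minimum integer c = ⌊1.2752⌋ + 1 = 2
Check: 2·13.99 = 27.98 > 17.84, while 1·13.99 = 13.99 ≤ 17.84

Final: 2 servers


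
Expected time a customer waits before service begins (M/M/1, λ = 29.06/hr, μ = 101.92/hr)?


ρ = 29.06/101.92 = 0.2851
Wq = ρ/(μ−λ) = 0.2851/(101.92 − 29.06) = 0.2851/72.86 = 0.003913 hr

Final: 0.003913 hr


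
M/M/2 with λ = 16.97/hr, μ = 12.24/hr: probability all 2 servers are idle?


a = λ/μ = 16.97/12.24 = 1.3864; ρ = a/c = 0.6932
Σ_{k=0}^{1} a^k/k! (terms k=0..1) = 1.00000 + 1.38644 = 2.38644
Tail: a^2/(2!(1−ρ)) = 1.92221/(2·0.3068) = 3.13287
P₀ = 1/(2.38644 + 3.13287) = 1/5.51931 = 0.181182

Final: 0.181182


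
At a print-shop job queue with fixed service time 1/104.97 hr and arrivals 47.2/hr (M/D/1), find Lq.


ρ = 47.2/104.97 = 0.4497
M/D/1: Lq = ρ²/(2(1−ρ)) = 0.2022/(2·0.5503) = 0.18369

Final: 0.18369


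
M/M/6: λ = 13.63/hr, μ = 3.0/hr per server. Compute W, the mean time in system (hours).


a = 4.5433; ρ = 0.7572; P₀ = 0.008643
Lq = P₀·a^c·ρ/(c!(1−ρ)²) = 1.35644
Wq = Lq/λ = 1.35644/13.63 = 0.09952 hr
W = Wq + 1/μ = 0.09952 + 0.33333 = 0.43285 hr

Final: 0.43285 hr


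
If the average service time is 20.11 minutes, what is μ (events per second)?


μ = 1/(service time) in consistent units.
1 second = 0.0166667 min, so μ = 0.0166667/20.11 = 0.0008288 per second

Final: 0.0008288 /sec


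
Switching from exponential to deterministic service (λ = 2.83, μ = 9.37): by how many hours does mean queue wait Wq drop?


ρ = 2.83/9.37 = 0.3020
Wq(M/M/1) = ρ/(μ−λ) = 0.3020/6.54 = 0.04618 hr
Wq(M/D/1) = ρ/(2(μ−λ)) = 0.02309 hr
Savings = 0.04618 − 0.02309 = 0.02309 hr

Final: 0.02309 hr


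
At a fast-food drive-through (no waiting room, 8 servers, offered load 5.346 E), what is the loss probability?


B(c,a) = (a^c/c!) / Σ_{k=0}^{c} a^k/k!
a^8/8! = 16.546689
Σ terms (k=0..8): 1.00000 + 5.34600 + 14.28986 + 25.46453 + 34.03334 + 36.38845 + 32.42211 + 24.76123 + 16.54669 = 190.252195
B = 16.546689/190.252195 = 0.086972

Final: 0.086972


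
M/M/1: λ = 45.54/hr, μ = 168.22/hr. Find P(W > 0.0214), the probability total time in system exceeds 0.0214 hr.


W ~ Exponential(μ−λ) for M/M/1.
μ − λ = 168.22 − 45.54 = 122.6800
P(W > t) = e^{−(μ−λ)t} = e^{−2.6254} = 0.072414

Final: 0.072414


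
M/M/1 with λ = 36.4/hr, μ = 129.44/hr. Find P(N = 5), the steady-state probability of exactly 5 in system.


ρ = 36.4/129.44 = 0.2812
P_n = (1−ρ)·ρ^n = (1 − 0.2812)·0.2812^5 = 0.7188·0.001759 = 0.001264

Final: 0.001264


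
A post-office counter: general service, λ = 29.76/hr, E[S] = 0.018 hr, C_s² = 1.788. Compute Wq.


ρ = λ·E[S] = 29.76·0.018 = 0.5357
E[S²] = E[S]²(1+C_s²) = 0.018²·(1+1.788) = 0.0009033
Wq = λ·E[S²]/(2(1−ρ)) = 29.76·0.0009033/(2·0.4643) = 0.02895 hr

Final: 0.02895 hr


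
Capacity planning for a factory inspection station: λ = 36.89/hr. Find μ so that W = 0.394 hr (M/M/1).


W = 1/(μ−λ) ⇒ μ − λ = 1/W = 1/0.394 = 2.5381
μ = λ + 1/W = 36.89 + 2.5381 = 39.4281 per hr

Final: 39.4281 /hr


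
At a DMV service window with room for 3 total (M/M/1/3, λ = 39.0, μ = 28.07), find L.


ρ = 39.0/28.07 = 1.3894
L = ρ[1 − (K+1)ρ^K + Kρ^(K+1)] / [(1−ρ)(1−ρ^(K+1))]
Numerator: 1.3894·(1 − 4·2.682048 + 3·3.726394) = 2.015981
Denominator: (-0.3894)·(-2.726394) = 1.061613
L = 2.015981/1.061613 = 1.8990

Final: 1.8990


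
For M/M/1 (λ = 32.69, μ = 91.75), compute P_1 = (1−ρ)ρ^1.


ρ = 32.69/91.75 = 0.3563
P_n = (1−ρ)·ρ^n = (1 − 0.3563)·0.3563^1 = 0.6437·0.356294 = 0.229349

Final: 0.229349


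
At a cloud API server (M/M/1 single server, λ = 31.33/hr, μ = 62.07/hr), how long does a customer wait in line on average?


ρ = 31.33/62.07 = 0.5048
Wq = ρ/(μ−λ) = 0.5048/(62.07 − 31.33) = 0.5048/30.74 = 0.01642 hr

Final: 0.01642 hr


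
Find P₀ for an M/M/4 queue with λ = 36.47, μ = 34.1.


a = λ/μ = 36.47/34.1 = 1.0695; ρ = a/c = 0.2674
Σ_{k=0}^{3} a^k/k! (terms k=0..3) = 1.00000 + 1.06950 + 0.57192 + 0.20389 = 2.84531
Tail: a^4/(4!(1−ρ)) = 1.30835/(24·0.7326) = 0.07441
P₀ = 1/(2.84531 + 0.07441) = 1/2.91972 = 0.342499

Final: 0.342499


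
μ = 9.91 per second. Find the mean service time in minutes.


Mean service time = 1/μ = 1/9.91 second = 0.10091 second
In minutes: 0.10091 × 0.0166667 = 0.001682 min

Final: 0.001682 min


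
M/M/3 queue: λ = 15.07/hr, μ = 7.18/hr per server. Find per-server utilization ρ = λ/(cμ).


ρ = λ/(cμ) = 15.07/(3·7.18) = 15.07/21.54 = 0.6996

Final: 0.6996


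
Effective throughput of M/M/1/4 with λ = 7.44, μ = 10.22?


ρ = 0.7280; P_K = (1−ρ)ρ^4/(1−ρ^5) = 0.096033
λ_eff = λ(1 − P_K) = 7.44·(1 − 0.096033) = 7.44·0.903967 = 6.7255 /hr

Final: 6.7255 /hr


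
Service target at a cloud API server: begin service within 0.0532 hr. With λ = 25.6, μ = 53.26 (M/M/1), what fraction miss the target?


ρ = 25.6/53.26 = 0.4807
P(Wq > t) = ρ·e^{−(μ−λ)t} = 0.4807·e^{−1.4715}
= 0.4807·0.229578 = 0.110349

Final: 0.110349


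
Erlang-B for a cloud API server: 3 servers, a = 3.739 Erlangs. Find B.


B(c,a) = (a^c/c!) / Σ_{k=0}^{c} a^k/k!
a^3/3! = 8.711945
Σ terms (k=0..3): 1.00000 + 3.73900 + 6.99006 + 8.71195 = 20.441006
B = 8.711945/20.441006 = 0.426199

Final: 0.426199


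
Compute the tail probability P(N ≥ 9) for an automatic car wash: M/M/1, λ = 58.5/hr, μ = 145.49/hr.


ρ = 58.5/145.49 = 0.4021
P(N ≥ n) = ρ^n = 0.4021^9 = 0.0002747

Final: 0.0002747


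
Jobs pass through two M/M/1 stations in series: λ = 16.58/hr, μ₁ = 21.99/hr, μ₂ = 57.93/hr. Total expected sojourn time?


Each node sees arrival rate λ = 16.58/hr (tandem ⇒ throughput preserved).
W₁ = 1/(μ₁−λ) = 1/(21.99−16.58) = 0.18484 hr
W₂ = 1/(μ₂−λ) = 1/(57.93−16.58) = 0.02418 hr
W_total = W₁ + W₂ = 0.18484 + 0.02418 = 0.20903 hr

Final: 0.20903 hr


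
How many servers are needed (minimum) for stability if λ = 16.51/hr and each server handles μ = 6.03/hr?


Stability requires cμ > λ ⇔ c > λ/μ.
λ/μ = 16.51/6.03 = 2.7380
Minimum integer c = ⌊2.7380⌋ + 1 = 3
Check: 3·6.03 = 18.09 > 16.51, while 2·6.03 = 12.06 ≤ 16.51

Final: 3 servers


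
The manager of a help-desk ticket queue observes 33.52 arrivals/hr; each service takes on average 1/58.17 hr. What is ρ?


ρ = λ/μ = 33.52/58.17 = 0.5762

Final: 0.5762


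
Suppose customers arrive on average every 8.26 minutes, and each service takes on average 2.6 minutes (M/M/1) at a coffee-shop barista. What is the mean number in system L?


λ = 60/8.26 = 7.2639 /hr
μ = 60/2.6 = 23.0769 /hr
ρ = λ/μ = 7.2639/23.0769 = 0.3148
L = ρ/(1−ρ) = 0.3148/0.6852 = 0.4594

Final: 0.4594


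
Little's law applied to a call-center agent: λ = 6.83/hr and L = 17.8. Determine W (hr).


W = L/λ = 17.8/6.83 = 2.6061 hr

Final: 2.6061 hr
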